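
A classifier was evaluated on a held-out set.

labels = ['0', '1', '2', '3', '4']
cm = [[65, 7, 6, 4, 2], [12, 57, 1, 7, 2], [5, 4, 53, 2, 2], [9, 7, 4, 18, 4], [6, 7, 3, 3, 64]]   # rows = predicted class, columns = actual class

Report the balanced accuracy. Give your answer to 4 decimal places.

Balanced accuracy = mean of per-class recall.
  0: recall = 65/97 = 0.67010
  1: recall = 57/82 = 0.69512
  2: recall = 53/67 = 0.79104
  3: recall = 18/34 = 0.52941
  4: recall = 64/74 = 0.86486
Mean = (0.67010 + 0.69512 + 0.79104 + 0.52941 + 0.86486) / 5 = 0.7101

0.7101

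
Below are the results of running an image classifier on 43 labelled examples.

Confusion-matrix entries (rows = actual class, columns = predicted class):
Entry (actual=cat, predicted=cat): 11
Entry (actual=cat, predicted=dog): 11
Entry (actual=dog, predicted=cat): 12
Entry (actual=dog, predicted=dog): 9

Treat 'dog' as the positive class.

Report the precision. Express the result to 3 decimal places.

Precision = TP/(TP+FP) = 9/(9+11) = 9/20 = 0.450

0.450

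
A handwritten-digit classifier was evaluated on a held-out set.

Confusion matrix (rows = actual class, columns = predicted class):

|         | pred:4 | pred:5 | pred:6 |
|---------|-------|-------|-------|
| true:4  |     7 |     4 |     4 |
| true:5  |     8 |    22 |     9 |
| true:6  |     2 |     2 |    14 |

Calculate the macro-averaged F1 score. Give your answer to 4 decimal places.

Per-class F1 score (2·TP/(2·TP+FP+FN)):
  4: TP=7, FP=8+2=10, FN=4+4=8 → 14/32 = 0.43750
  5: TP=22, FP=4+2=6, FN=8+9=17 → 44/67 = 0.65672
  6: TP=14, FP=4+9=13, FN=2+2=4 → 28/45 = 0.62222
Macro-F1 score = mean = (0.43750 + 0.65672 + 0.62222) / 3 = 0.5721

0.5721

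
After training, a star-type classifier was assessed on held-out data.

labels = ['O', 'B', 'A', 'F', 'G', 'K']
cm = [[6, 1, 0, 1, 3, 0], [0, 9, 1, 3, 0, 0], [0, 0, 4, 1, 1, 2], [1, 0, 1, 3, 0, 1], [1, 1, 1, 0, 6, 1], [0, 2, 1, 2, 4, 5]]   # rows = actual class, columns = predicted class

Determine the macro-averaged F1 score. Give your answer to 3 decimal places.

0.522

Per-class F1 score (2·TP/(2·TP+FP+FN)):
  O: TP=6, FP=0+0+1+1+0=2, FN=1+0+1+3+0=5 → 12/19 = 0.6316
  B: TP=9, FP=1+0+0+1+2=4, FN=0+1+3+0+0=4 → 18/26 = 0.6923
  A: TP=4, FP=0+1+1+1+1=4, FN=0+0+1+1+2=4 → 8/16 = 0.5000
  F: TP=3, FP=1+3+1+0+2=7, FN=1+0+1+0+1=3 → 6/16 = 0.3750
  G: TP=6, FP=3+0+1+0+4=8, FN=1+1+1+0+1=4 → 12/24 = 0.5000
  K: TP=5, FP=0+0+2+1+1=4, FN=0+2+1+2+4=9 → 10/23 = 0.4348
Macro-F1 score = mean = (0.6316 + 0.6923 + 0.5000 + 0.3750 + 0.5000 + 0.4348) / 6 = 0.522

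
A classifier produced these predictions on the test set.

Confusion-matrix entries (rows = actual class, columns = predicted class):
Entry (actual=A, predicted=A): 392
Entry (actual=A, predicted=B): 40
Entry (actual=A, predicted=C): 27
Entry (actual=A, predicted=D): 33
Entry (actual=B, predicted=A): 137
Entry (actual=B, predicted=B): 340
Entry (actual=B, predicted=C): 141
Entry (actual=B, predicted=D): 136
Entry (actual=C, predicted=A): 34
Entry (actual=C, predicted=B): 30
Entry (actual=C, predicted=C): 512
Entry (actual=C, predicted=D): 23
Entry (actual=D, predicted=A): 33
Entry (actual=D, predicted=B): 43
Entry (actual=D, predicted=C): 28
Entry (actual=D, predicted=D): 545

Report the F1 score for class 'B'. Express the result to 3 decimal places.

One-vs-rest for 'B': TP = diagonal; FP = other classes predicted 'B'; FN = 'B' predicted as other.
F1 score = 2·TP/(2·TP+FP+FN).
B: TP=340, FP=40+30+43=113, FN=137+141+136=414 → 680/1207 = 0.5634

0.563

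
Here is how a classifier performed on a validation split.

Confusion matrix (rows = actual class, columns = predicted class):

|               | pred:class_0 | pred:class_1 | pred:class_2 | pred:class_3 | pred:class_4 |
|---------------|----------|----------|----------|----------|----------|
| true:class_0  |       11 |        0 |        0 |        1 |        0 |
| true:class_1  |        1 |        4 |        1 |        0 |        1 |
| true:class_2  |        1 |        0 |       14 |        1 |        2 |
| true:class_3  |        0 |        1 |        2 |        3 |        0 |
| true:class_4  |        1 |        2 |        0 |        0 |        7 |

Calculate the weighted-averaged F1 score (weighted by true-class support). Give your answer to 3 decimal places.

Per-class F1 score (2·TP/(2·TP+FP+FN)):
  class_0: TP=11, FP=1+1+0+1=3, FN=0+0+1+0=1 → 22/26 = 0.8462
  class_1: TP=4, FP=0+0+1+2=3, FN=1+1+0+1=3 → 8/14 = 0.5714
  class_2: TP=14, FP=0+1+2+0=3, FN=1+0+1+2=4 → 28/35 = 0.8000
  class_3: TP=3, FP=1+0+1+0=2, FN=0+1+2+0=3 → 6/11 = 0.5455
  class_4: TP=7, FP=0+1+2+0=3, FN=1+2+0+0=3 → 14/20 = 0.7000
Weighted-F1 score = Σ (supportᵢ/N)·F1 scoreᵢ with N=53: (12/53)·0.8462 + (7/53)·0.5714 + (18/53)·0.8000 + (6/53)·0.5455 + (10/53)·0.7000 = 0.733

0.733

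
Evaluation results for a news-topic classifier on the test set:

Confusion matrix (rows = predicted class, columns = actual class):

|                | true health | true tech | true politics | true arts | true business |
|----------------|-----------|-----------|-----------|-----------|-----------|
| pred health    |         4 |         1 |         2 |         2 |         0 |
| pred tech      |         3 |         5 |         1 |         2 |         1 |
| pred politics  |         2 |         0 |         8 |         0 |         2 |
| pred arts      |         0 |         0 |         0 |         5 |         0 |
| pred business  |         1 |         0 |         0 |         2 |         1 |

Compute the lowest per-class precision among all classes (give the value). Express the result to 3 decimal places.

0.250

Per-class precision (TP/(TP+FP)):
  health: TP=4, FP=1+2+2+0=5 → 4/9 = 0.4444
  tech: TP=5, FP=3+1+2+1=7 → 5/12 = 0.4167
  politics: TP=8, FP=2+0+0+2=4 → 8/12 = 0.6667
  arts: TP=5, FP=0+0+0+0=0 → 5/5 = 1.0000
  business: TP=1, FP=1+0+0+2=3 → 1/4 = 0.2500
Lowest is class 'business' with precision = 0.250.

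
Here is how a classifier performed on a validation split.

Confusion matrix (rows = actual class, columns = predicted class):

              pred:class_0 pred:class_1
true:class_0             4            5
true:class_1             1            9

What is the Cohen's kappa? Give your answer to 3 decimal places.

Observed agreement pₒ = trace/N = 13/19 = 0.6842
Expected agreement pₑ = Σ (rowᵢ·colᵢ)/N² = (9·5 + 10·14)/19² = 0.5125
κ = (pₒ − pₑ)/(1 − pₑ) = (0.6842 − 0.5125)/(1 − 0.5125) = 0.352

0.352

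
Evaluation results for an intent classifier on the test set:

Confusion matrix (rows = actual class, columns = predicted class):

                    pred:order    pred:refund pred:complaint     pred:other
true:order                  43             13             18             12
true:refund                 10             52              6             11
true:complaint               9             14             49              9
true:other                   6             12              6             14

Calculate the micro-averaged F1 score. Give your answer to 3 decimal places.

Micro-averaging pools counts across classes: ΣTP=158, ΣFP=126, ΣFN=126.
Micro-F1 score = 2·TP/(2·TP+FP+FN) on pooled counts = 0.556 (equals overall accuracy in single-label multiclass).

0.556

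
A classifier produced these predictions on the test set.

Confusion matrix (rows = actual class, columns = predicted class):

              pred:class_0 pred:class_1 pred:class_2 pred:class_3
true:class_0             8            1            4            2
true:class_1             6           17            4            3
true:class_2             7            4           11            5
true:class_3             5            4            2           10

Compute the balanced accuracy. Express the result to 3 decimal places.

0.496

Balanced accuracy = mean of per-class recall.
  class_0: recall = 8/15 = 0.5333
  class_1: recall = 17/30 = 0.5667
  class_2: recall = 11/27 = 0.4074
  class_3: recall = 10/21 = 0.4762
Mean = (0.5333 + 0.5667 + 0.4074 + 0.4762) / 4 = 0.496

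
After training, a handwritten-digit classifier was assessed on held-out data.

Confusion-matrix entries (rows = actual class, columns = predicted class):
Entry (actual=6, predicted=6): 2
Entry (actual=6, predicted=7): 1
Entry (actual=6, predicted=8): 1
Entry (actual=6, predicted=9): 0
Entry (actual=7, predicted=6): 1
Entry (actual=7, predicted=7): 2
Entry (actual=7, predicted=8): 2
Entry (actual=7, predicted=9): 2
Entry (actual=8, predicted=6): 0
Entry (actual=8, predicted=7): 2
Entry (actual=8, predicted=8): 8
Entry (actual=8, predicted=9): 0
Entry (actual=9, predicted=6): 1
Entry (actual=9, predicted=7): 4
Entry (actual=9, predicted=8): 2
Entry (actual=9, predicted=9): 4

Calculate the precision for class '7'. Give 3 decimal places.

Take TP from the diagonal, FP from the rest of the '7' prediction marginal, FN from the rest of the '7' actual marginal.
precision = TP/(TP+FP).
7: TP=2, FP=1+2+4=7 → 2/9 = 0.2222

0.222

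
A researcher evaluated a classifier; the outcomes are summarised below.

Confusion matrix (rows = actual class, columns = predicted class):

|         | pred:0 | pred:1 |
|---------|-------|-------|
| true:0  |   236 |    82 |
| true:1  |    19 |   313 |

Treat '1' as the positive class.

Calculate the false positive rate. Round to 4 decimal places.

0.2579

FPR = FP/(FP+TN) = 82/(82+236) = 0.2579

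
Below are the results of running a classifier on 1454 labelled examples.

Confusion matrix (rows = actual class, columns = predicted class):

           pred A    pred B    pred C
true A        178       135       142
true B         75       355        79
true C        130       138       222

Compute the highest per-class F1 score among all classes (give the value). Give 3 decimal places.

0.624

Per-class F1 score (2·TP/(2·TP+FP+FN)):
  A: TP=178, FP=75+130=205, FN=135+142=277 → 356/838 = 0.4248
  B: TP=355, FP=135+138=273, FN=75+79=154 → 710/1137 = 0.6245
  C: TP=222, FP=142+79=221, FN=130+138=268 → 444/933 = 0.4759
Highest is class 'B' with F1 score = 0.624.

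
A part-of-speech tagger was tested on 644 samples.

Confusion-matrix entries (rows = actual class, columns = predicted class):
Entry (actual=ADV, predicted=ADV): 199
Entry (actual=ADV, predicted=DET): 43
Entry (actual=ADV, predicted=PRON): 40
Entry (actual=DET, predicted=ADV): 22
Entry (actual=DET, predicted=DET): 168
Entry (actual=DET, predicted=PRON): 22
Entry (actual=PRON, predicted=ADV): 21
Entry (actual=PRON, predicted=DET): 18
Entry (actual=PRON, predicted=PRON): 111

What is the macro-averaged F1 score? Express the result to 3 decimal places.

0.736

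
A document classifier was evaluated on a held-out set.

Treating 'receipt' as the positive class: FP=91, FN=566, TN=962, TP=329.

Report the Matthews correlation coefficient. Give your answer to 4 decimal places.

MCC = (TP·TN − FP·FN) / √((TP+FP)(TP+FN)(TN+FP)(TN+FN))
Numerator = 329·962 − 91·566 = 264992
Denominator = √(420·895·1053·1528) = √604817085600 = 777699.8686
MCC = 264992 / 777699.8686 = 0.3407

0.3407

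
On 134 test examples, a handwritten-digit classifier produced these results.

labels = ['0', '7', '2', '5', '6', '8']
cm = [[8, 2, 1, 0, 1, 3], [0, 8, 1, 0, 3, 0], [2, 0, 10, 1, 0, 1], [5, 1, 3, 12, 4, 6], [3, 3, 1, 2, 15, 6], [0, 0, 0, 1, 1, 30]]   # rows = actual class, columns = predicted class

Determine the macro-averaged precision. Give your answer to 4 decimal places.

0.6113

Per-class precision (TP/(TP+FP)):
  0: TP=8, FP=0+2+5+3+0=10 → 8/18 = 0.44444
  7: TP=8, FP=2+0+1+3+0=6 → 8/14 = 0.57143
  2: TP=10, FP=1+1+3+1+0=6 → 10/16 = 0.62500
  5: TP=12, FP=0+0+1+2+1=4 → 12/16 = 0.75000
  6: TP=15, FP=1+3+0+4+1=9 → 15/24 = 0.62500
  8: TP=30, FP=3+0+1+6+6=16 → 30/46 = 0.65217
Macro-precision = mean = (0.44444 + 0.57143 + 0.62500 + 0.75000 + 0.62500 + 0.65217) / 6 = 0.6113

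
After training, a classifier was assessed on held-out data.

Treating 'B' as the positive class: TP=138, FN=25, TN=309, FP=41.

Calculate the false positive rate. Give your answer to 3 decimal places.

FPR = FP/(FP+TN) = 41/(41+309) = 0.117

0.117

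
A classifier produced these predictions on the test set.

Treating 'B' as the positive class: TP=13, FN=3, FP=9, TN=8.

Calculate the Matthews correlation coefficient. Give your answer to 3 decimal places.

MCC = (TP·TN − FP·FN) / √((TP+FP)(TP+FN)(TN+FP)(TN+FN))
Numerator = 13·8 − 9·3 = 77
Denominator = √(22·16·17·11) = √65824 = 256.5619
MCC = 77 / 256.5619 = 0.300

0.300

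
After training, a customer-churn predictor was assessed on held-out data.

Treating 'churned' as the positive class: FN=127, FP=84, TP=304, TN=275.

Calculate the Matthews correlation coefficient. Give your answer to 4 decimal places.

0.4695

MCC = (TP·TN − FP·FN) / √((TP+FP)(TP+FN)(TN+FP)(TN+FN))
Numerator = 304·275 − 84·127 = 72932
Denominator = √(388·431·359·402) = √24134010504 = 155351.2488
MCC = 72932 / 155351.2488 = 0.4695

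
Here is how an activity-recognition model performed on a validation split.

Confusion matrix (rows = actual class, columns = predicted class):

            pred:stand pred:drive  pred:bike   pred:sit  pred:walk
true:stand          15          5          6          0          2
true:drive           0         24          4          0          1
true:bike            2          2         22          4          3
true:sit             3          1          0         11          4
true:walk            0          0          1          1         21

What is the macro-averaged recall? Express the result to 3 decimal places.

Per-class recall (TP/(TP+FN)):
  stand: TP=15, FN=5+6+0+2=13 → 15/28 = 0.5357
  drive: TP=24, FN=0+4+0+1=5 → 24/29 = 0.8276
  bike: TP=22, FN=2+2+4+3=11 → 22/33 = 0.6667
  sit: TP=11, FN=3+1+0+4=8 → 11/19 = 0.5789
  walk: TP=21, FN=0+0+1+1=2 → 21/23 = 0.9130
Macro-recall = mean = (0.5357 + 0.8276 + 0.6667 + 0.5789 + 0.9130) / 5 = 0.704

0.704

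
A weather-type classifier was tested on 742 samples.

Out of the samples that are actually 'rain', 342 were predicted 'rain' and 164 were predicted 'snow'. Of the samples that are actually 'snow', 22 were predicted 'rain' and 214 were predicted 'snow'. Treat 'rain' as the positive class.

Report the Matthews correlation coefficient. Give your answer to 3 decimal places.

MCC = (TP·TN − FP·FN) / √((TP+FP)(TP+FN)(TN+FP)(TN+FN))
Numerator = 342·214 − 22·164 = 69580
Denominator = √(364·506·236·378) = √16430686272 = 128182.2385
MCC = 69580 / 128182.2385 = 0.543

0.543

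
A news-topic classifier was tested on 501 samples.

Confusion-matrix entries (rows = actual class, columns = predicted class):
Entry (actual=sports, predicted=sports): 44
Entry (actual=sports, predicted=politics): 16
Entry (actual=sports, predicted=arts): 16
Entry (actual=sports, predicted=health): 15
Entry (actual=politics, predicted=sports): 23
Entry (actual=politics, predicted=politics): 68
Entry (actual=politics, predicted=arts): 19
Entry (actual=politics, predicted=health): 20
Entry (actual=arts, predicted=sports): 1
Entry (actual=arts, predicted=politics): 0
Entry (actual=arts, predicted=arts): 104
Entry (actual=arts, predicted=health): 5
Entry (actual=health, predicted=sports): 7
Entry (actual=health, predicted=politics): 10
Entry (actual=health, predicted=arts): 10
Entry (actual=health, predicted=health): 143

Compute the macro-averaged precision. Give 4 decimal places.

0.6974

Per-class precision (TP/(TP+FP)):
  sports: TP=44, FP=23+1+7=31 → 44/75 = 0.58667
  politics: TP=68, FP=16+0+10=26 → 68/94 = 0.72340
  arts: TP=104, FP=16+19+10=45 → 104/149 = 0.69799
  health: TP=143, FP=15+20+5=40 → 143/183 = 0.78142
Macro-precision = mean = (0.58667 + 0.72340 + 0.69799 + 0.78142) / 4 = 0.6974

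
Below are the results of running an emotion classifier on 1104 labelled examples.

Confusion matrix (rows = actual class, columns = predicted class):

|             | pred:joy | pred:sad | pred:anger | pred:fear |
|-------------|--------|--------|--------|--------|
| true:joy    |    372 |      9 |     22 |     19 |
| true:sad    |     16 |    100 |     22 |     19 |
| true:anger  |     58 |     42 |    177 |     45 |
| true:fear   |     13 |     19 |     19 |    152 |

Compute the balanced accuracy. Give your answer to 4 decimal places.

Balanced accuracy = mean of per-class recall.
  joy: recall = 372/422 = 0.88152
  sad: recall = 100/157 = 0.63694
  anger: recall = 177/322 = 0.54969
  fear: recall = 152/203 = 0.74877
Mean = (0.88152 + 0.63694 + 0.54969 + 0.74877) / 4 = 0.7042

0.7042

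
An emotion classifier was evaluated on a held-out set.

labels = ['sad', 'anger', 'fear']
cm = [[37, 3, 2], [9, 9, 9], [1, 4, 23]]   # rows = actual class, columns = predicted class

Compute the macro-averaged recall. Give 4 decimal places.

Per-class recall (TP/(TP+FN)):
  sad: TP=37, FN=3+2=5 → 37/42 = 0.88095
  anger: TP=9, FN=9+9=18 → 9/27 = 0.33333
  fear: TP=23, FN=1+4=5 → 23/28 = 0.82143
Macro-recall = mean = (0.88095 + 0.33333 + 0.82143) / 3 = 0.6786

0.6786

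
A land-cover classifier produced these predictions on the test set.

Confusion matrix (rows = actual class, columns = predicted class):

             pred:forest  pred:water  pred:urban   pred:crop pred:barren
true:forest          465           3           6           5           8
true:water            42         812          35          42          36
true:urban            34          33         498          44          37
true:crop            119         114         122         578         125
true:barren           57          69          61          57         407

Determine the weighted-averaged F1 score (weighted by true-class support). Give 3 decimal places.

0.719

Per-class F1 score (2·TP/(2·TP+FP+FN)):
  forest: TP=465, FP=42+34+119+57=252, FN=3+6+5+8=22 → 930/1204 = 0.7724
  water: TP=812, FP=3+33+114+69=219, FN=42+35+42+36=155 → 1624/1998 = 0.8128
  urban: TP=498, FP=6+35+122+61=224, FN=34+33+44+37=148 → 996/1368 = 0.7281
  crop: TP=578, FP=5+42+44+57=148, FN=119+114+122+125=480 → 1156/1784 = 0.6480
  barren: TP=407, FP=8+36+37+125=206, FN=57+69+61+57=244 → 814/1264 = 0.6440
Weighted-F1 score = Σ (supportᵢ/N)·F1 scoreᵢ with N=3809: (487/3809)·0.7724 + (967/3809)·0.8128 + (646/3809)·0.7281 + (1058/3809)·0.6480 + (651/3809)·0.6440 = 0.719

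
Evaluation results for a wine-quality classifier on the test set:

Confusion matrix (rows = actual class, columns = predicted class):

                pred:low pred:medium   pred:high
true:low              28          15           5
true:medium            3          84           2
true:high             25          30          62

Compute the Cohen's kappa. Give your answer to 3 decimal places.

Observed agreement pₒ = trace/N = 174/254 = 0.6850
Expected agreement pₑ = Σ (rowᵢ·colᵢ)/N² = (48·56 + 89·129 + 117·69)/254² = 0.3448
κ = (pₒ − pₑ)/(1 − pₑ) = (0.6850 − 0.3448)/(1 − 0.3448) = 0.519

0.519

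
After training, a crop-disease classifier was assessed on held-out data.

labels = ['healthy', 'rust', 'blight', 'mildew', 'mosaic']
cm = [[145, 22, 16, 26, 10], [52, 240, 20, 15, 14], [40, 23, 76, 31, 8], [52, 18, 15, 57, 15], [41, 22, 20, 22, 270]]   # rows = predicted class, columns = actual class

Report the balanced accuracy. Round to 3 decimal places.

Balanced accuracy = mean of per-class recall.
  healthy: recall = 145/330 = 0.4394
  rust: recall = 240/325 = 0.7385
  blight: recall = 76/147 = 0.5170
  mildew: recall = 57/151 = 0.3775
  mosaic: recall = 270/317 = 0.8517
Mean = (0.4394 + 0.7385 + 0.5170 + 0.3775 + 0.8517) / 5 = 0.585

0.585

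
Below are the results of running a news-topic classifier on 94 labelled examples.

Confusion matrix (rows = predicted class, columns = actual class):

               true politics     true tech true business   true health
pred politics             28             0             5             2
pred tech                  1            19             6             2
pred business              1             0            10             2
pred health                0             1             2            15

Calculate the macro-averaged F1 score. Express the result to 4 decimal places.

Per-class F1 score (2·TP/(2·TP+FP+FN)):
  politics: TP=28, FP=0+5+2=7, FN=1+1+0=2 → 56/65 = 0.86154
  tech: TP=19, FP=1+6+2=9, FN=0+0+1=1 → 38/48 = 0.79167
  business: TP=10, FP=1+0+2=3, FN=5+6+2=13 → 20/36 = 0.55556
  health: TP=15, FP=0+1+2=3, FN=2+2+2=6 → 30/39 = 0.76923
Macro-F1 score = mean = (0.86154 + 0.79167 + 0.55556 + 0.76923) / 4 = 0.7445

0.7445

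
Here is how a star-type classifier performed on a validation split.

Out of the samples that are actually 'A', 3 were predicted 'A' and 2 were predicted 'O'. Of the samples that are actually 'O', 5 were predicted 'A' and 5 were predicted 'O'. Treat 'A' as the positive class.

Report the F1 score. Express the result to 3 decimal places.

0.462

Precision = TP/(TP+FP) = 3/8 = 0.3750
Recall = TP/(TP+FN) = 3/5 = 0.6000
F1 = 2·TP/(2·TP+FP+FN) = 6/13 = 0.462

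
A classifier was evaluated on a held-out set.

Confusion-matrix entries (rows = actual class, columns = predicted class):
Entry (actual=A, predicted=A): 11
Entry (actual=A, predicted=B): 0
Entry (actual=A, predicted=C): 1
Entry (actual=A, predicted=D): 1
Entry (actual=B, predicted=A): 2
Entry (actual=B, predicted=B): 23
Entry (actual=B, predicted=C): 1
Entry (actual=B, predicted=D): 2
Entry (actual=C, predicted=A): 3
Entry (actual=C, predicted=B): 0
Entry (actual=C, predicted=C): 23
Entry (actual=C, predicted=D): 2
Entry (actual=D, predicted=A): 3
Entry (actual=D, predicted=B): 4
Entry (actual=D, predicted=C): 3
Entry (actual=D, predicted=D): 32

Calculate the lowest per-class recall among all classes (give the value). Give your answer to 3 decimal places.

0.762

Per-class recall (TP/(TP+FN)):
  A: TP=11, FN=0+1+1=2 → 11/13 = 0.8462
  B: TP=23, FN=2+1+2=5 → 23/28 = 0.8214
  C: TP=23, FN=3+0+2=5 → 23/28 = 0.8214
  D: TP=32, FN=3+4+3=10 → 32/42 = 0.7619
Lowest is class 'D' with recall = 0.762.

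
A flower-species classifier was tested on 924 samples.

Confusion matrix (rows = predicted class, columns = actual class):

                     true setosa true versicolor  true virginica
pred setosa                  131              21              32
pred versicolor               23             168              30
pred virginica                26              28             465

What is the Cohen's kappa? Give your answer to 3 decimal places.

Observed agreement pₒ = trace/N = 764/924 = 0.8268
Expected agreement pₑ = Σ (rowᵢ·colᵢ)/N² = (180·184 + 217·221 + 527·519)/924² = 0.4153
κ = (pₒ − pₑ)/(1 − pₑ) = (0.8268 − 0.4153)/(1 − 0.4153) = 0.704

0.704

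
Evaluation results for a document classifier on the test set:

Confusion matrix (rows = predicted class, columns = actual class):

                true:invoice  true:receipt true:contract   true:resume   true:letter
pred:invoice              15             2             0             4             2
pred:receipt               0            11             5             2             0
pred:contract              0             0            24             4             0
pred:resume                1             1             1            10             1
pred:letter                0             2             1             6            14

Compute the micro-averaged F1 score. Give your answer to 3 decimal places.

Micro-averaging pools counts across classes: ΣTP=74, ΣFP=32, ΣFN=32.
Micro-F1 score = 2·TP/(2·TP+FP+FN) on pooled counts = 0.698 (equals overall accuracy in single-label multiclass).

0.698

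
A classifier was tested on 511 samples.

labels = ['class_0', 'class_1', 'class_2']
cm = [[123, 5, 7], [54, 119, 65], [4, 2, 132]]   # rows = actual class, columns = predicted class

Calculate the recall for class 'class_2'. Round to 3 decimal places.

Take TP from the diagonal, FP from the rest of the 'class_2' prediction marginal, FN from the rest of the 'class_2' actual marginal.
recall = TP/(TP+FN).
class_2: TP=132, FN=4+2=6 → 132/138 = 0.9565

0.957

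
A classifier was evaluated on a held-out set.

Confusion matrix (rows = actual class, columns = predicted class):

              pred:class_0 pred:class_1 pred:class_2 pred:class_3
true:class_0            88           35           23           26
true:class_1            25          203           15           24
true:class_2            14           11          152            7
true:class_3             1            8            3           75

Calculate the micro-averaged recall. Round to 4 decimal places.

Micro-averaging pools counts across classes: ΣTP=518, ΣFP=192, ΣFN=192.
Micro-recall = TP/(TP+FN) on pooled counts = 0.7296 (equals overall accuracy in single-label multiclass).

0.7296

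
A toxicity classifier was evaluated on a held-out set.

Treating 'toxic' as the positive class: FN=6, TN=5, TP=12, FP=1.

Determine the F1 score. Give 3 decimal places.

0.774

Precision = TP/(TP+FP) = 12/13 = 0.9231
Recall = TP/(TP+FN) = 12/18 = 0.6667
F1 = 2·TP/(2·TP+FP+FN) = 24/31 = 0.774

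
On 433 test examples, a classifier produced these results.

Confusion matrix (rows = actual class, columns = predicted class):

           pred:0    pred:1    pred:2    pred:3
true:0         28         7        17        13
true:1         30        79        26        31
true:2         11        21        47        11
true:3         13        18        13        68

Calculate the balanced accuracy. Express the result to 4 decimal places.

0.5090

Balanced accuracy = mean of per-class recall.
  0: recall = 28/65 = 0.43077
  1: recall = 79/166 = 0.47590
  2: recall = 47/90 = 0.52222
  3: recall = 68/112 = 0.60714
Mean = (0.43077 + 0.47590 + 0.52222 + 0.60714) / 4 = 0.5090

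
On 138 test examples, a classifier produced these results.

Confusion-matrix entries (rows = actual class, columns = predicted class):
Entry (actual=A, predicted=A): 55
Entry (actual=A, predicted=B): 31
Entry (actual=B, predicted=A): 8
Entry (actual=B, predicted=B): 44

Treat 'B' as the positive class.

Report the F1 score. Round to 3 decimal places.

0.693

Precision = TP/(TP+FP) = 44/75 = 0.5867
Recall = TP/(TP+FN) = 44/52 = 0.8462
F1 = 2·TP/(2·TP+FP+FN) = 88/127 = 0.693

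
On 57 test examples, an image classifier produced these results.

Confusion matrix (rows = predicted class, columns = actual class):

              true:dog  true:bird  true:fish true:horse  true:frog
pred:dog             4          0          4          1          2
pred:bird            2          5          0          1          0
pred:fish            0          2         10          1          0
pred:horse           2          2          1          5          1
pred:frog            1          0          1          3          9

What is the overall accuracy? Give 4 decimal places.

Accuracy = trace / total = (4+5+10+5+9=33) / 57 = 33/57 = 0.5789

0.5789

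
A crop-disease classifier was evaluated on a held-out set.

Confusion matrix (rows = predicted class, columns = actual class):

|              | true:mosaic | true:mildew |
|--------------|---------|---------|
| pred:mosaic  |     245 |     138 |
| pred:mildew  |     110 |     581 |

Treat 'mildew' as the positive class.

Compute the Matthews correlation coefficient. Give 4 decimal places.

MCC = (TP·TN − FP·FN) / √((TP+FP)(TP+FN)(TN+FP)(TN+FN))
Numerator = 581·245 − 110·138 = 127165
Denominator = √(691·719·355·383) = √67551354985 = 259906.4351
MCC = 127165 / 259906.4351 = 0.4893

0.4893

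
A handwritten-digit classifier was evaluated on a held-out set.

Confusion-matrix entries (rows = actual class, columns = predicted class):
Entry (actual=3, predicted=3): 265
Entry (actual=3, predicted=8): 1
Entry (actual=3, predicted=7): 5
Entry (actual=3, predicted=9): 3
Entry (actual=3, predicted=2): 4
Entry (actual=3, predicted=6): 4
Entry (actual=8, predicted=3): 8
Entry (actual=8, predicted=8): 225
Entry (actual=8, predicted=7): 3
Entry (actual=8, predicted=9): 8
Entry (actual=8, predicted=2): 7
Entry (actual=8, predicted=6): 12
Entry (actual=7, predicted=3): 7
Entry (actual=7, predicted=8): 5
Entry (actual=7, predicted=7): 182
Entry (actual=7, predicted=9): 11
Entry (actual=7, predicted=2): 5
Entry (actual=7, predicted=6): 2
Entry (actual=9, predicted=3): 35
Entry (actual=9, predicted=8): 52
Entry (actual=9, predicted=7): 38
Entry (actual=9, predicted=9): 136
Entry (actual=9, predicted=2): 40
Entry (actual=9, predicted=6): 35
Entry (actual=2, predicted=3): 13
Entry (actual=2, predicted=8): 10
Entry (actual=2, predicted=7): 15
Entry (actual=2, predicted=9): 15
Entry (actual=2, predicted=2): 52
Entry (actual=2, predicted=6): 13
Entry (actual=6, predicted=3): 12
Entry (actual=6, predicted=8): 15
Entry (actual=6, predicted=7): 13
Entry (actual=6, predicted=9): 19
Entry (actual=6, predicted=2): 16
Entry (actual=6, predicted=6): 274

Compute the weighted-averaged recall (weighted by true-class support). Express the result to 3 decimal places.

0.727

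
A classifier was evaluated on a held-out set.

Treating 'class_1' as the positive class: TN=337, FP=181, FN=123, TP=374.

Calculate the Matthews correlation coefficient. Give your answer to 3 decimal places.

MCC = (TP·TN − FP·FN) / √((TP+FP)(TP+FN)(TN+FP)(TN+FN))
Numerator = 374·337 − 181·123 = 103775
Denominator = √(555·497·518·460) = √65725963800 = 256370.7546
MCC = 103775 / 256370.7546 = 0.405

0.405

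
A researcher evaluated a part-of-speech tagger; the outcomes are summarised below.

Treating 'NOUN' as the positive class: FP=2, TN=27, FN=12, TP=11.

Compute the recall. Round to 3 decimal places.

0.478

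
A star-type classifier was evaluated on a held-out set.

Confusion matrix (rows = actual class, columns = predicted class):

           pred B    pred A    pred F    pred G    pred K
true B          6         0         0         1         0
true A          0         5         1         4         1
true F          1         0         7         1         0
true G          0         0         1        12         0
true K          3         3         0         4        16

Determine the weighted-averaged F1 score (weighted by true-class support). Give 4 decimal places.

Per-class F1 score (2·TP/(2·TP+FP+FN)):
  B: TP=6, FP=0+1+0+3=4, FN=0+0+1+0=1 → 12/17 = 0.70588
  A: TP=5, FP=0+0+0+3=3, FN=0+1+4+1=6 → 10/19 = 0.52632
  F: TP=7, FP=0+1+1+0=2, FN=1+0+1+0=2 → 14/18 = 0.77778
  G: TP=12, FP=1+4+1+4=10, FN=0+0+1+0=1 → 24/35 = 0.68571
  K: TP=16, FP=0+1+0+0=1, FN=3+3+0+4=10 → 32/43 = 0.74419
Weighted-F1 score = Σ (supportᵢ/N)·F1 scoreᵢ with N=66: (7/66)·0.70588 + (11/66)·0.52632 + (9/66)·0.77778 + (13/66)·0.68571 + (26/66)·0.74419 = 0.6969

0.6969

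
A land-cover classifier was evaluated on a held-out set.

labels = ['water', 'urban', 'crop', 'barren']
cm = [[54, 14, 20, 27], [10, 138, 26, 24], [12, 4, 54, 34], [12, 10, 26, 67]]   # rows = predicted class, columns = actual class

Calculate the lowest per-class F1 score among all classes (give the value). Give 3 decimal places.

Per-class F1 score (2·TP/(2·TP+FP+FN)):
  water: TP=54, FP=14+20+27=61, FN=10+12+12=34 → 108/203 = 0.5320
  urban: TP=138, FP=10+26+24=60, FN=14+4+10=28 → 276/364 = 0.7582
  crop: TP=54, FP=12+4+34=50, FN=20+26+26=72 → 108/230 = 0.4696
  barren: TP=67, FP=12+10+26=48, FN=27+24+34=85 → 134/267 = 0.5019
Lowest is class 'crop' with F1 score = 0.470.

0.470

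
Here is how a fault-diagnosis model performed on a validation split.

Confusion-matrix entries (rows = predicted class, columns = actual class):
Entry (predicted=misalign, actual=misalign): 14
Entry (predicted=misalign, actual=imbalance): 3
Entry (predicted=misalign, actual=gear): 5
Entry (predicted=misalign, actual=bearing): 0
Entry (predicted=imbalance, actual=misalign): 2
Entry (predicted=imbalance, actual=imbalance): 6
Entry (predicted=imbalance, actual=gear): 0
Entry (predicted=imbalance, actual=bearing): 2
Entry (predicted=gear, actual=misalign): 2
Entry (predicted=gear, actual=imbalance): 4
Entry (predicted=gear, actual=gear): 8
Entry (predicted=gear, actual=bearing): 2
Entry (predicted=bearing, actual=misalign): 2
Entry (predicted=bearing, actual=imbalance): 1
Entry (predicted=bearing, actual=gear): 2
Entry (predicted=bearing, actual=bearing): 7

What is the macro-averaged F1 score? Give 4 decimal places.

Per-class F1 score (2·TP/(2·TP+FP+FN)):
  misalign: TP=14, FP=3+5+0=8, FN=2+2+2=6 → 28/42 = 0.66667
  imbalance: TP=6, FP=2+0+2=4, FN=3+4+1=8 → 12/24 = 0.50000
  gear: TP=8, FP=2+4+2=8, FN=5+0+2=7 → 16/31 = 0.51613
  bearing: TP=7, FP=2+1+2=5, FN=0+2+2=4 → 14/23 = 0.60870
Macro-F1 score = mean = (0.66667 + 0.50000 + 0.51613 + 0.60870) / 4 = 0.5729

0.5729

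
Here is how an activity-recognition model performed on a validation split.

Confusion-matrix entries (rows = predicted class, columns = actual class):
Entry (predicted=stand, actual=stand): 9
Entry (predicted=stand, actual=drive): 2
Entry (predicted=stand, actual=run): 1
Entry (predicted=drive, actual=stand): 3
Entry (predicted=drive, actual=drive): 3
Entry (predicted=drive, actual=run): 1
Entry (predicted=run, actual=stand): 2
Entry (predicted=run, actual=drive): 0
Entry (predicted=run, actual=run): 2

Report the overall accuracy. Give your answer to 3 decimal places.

Accuracy = trace / total = (9+3+2=14) / 23 = 14/23 = 0.609

0.609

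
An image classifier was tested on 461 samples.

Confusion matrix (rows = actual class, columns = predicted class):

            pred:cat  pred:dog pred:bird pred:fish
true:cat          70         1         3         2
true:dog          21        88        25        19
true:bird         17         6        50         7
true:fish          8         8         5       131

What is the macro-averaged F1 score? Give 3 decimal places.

Per-class F1 score (2·TP/(2·TP+FP+FN)):
  cat: TP=70, FP=21+17+8=46, FN=1+3+2=6 → 140/192 = 0.7292
  dog: TP=88, FP=1+6+8=15, FN=21+25+19=65 → 176/256 = 0.6875
  bird: TP=50, FP=3+25+5=33, FN=17+6+7=30 → 100/163 = 0.6135
  fish: TP=131, FP=2+19+7=28, FN=8+8+5=21 → 262/311 = 0.8424
Macro-F1 score = mean = (0.7292 + 0.6875 + 0.6135 + 0.8424) / 4 = 0.718

0.718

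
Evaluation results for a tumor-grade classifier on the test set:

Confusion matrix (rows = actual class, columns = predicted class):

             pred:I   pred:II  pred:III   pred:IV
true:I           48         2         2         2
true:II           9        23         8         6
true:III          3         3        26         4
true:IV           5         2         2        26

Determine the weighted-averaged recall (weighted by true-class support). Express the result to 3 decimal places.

0.719

Per-class recall (TP/(TP+FN)):
  I: TP=48, FN=2+2+2=6 → 48/54 = 0.8889
  II: TP=23, FN=9+8+6=23 → 23/46 = 0.5000
  III: TP=26, FN=3+3+4=10 → 26/36 = 0.7222
  IV: TP=26, FN=5+2+2=9 → 26/35 = 0.7429
Weighted-recall = Σ (supportᵢ/N)·recallᵢ with N=171: (54/171)·0.8889 + (46/171)·0.5000 + (36/171)·0.7222 + (35/171)·0.7429 = 0.719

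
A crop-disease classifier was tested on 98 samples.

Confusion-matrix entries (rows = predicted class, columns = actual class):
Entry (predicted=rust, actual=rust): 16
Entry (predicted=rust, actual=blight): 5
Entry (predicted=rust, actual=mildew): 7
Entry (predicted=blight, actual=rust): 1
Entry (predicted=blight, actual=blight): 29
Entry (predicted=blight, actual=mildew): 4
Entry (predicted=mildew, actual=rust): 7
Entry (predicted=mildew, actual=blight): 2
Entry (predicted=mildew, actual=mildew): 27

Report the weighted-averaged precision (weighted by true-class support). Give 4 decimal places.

0.7441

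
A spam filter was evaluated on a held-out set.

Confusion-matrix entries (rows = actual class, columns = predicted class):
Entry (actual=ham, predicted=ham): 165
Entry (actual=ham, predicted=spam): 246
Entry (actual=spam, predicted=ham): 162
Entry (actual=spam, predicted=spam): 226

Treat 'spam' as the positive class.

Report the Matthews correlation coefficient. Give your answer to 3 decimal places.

-0.016

MCC = (TP·TN − FP·FN) / √((TP+FP)(TP+FN)(TN+FP)(TN+FN))
Numerator = 226·165 − 246·162 = -2562
Denominator = √(472·388·411·327) = √24612928992 = 156885.0821
MCC = -2562 / 156885.0821 = -0.016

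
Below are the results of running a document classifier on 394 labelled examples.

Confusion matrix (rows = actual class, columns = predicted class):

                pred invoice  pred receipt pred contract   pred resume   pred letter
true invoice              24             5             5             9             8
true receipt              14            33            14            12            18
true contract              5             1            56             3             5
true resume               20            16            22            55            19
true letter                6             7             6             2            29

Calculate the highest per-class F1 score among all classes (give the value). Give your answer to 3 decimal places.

0.647

Per-class F1 score (2·TP/(2·TP+FP+FN)):
  invoice: TP=24, FP=14+5+20+6=45, FN=5+5+9+8=27 → 48/120 = 0.4000
  receipt: TP=33, FP=5+1+16+7=29, FN=14+14+12+18=58 → 66/153 = 0.4314
  contract: TP=56, FP=5+14+22+6=47, FN=5+1+3+5=14 → 112/173 = 0.6474
  resume: TP=55, FP=9+12+3+2=26, FN=20+16+22+19=77 → 110/213 = 0.5164
  letter: TP=29, FP=8+18+5+19=50, FN=6+7+6+2=21 → 58/129 = 0.4496
Highest is class 'contract' with F1 score = 0.647.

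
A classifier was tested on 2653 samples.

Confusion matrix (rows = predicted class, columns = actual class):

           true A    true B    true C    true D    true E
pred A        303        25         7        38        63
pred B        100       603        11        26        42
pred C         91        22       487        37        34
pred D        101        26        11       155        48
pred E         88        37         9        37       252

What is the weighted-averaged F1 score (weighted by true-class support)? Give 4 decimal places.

0.6681

Per-class F1 score (2·TP/(2·TP+FP+FN)):
  A: TP=303, FP=25+7+38+63=133, FN=100+91+101+88=380 → 606/1119 = 0.54155
  B: TP=603, FP=100+11+26+42=179, FN=25+22+26+37=110 → 1206/1495 = 0.80669
  C: TP=487, FP=91+22+37+34=184, FN=7+11+11+9=38 → 974/1196 = 0.81438
  D: TP=155, FP=101+26+11+48=186, FN=38+26+37+37=138 → 310/634 = 0.48896
  E: TP=252, FP=88+37+9+37=171, FN=63+42+34+48=187 → 504/862 = 0.58469
Weighted-F1 score = Σ (supportᵢ/N)·F1 scoreᵢ with N=2653: (683/2653)·0.54155 + (713/2653)·0.80669 + (525/2653)·0.81438 + (293/2653)·0.48896 + (439/2653)·0.58469 = 0.6681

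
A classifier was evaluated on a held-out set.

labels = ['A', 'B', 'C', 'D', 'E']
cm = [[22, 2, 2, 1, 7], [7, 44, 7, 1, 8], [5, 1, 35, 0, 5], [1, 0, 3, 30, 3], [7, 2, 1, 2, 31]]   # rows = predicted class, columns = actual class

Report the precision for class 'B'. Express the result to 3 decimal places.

0.657

precision = TP/(TP+FP).
B: TP=44, FP=7+7+1+8=23 → 44/67 = 0.6567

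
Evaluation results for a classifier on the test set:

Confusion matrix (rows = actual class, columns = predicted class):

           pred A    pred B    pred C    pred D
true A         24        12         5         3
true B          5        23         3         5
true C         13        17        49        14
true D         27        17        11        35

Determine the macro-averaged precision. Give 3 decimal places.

0.504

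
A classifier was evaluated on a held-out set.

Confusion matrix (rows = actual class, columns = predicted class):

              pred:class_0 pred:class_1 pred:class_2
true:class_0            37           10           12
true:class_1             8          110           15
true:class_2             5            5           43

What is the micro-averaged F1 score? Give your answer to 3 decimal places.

0.776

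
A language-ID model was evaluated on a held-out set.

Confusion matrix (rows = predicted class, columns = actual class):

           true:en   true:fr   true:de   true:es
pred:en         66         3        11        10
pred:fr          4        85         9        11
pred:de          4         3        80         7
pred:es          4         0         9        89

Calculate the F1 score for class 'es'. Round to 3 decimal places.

F1 score = 2·TP/(2·TP+FP+FN).
es: TP=89, FP=4+0+9=13, FN=10+11+7=28 → 178/219 = 0.8128

0.813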